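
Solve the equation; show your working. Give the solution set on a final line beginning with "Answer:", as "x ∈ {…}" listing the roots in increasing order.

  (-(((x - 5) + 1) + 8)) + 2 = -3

Step 1. [(-(((x - 5) + 1) + 8)) + 2 = -3] 2 comes off first (subtract 2), so sub: -(((x - 5) + 1) + 8) = -5.
Step 2. [-(((x - 5) + 1) + 8) = -5] flip signs both sides, so neg: ((x - 5) + 1) + 8 = 5.
Step 3. [((x - 5) + 1) + 8 = 5] peel the +8: subtract 8 from each side, so sub: (x - 5) + 1 = -3.
Step 4. [(x - 5) + 1 = -3] +1 is outermost — subtract 1 both sides, so sub: x - 5 = -4.
Step 5. [x - 5 = -4] peel the -5: add 5 from each side, so sub: x = 1.

Answer: x ∈ {1}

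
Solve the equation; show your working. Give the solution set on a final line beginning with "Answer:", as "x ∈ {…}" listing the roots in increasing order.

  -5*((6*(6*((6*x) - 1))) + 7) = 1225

Step 1. [-5*((6*(6*((6*x) - 1))) + 7) = 1225] divide by the outer -5 ⇒ div: (6*(6*((6*x) - 1))) + 7 = -245.
Step 2. [(6*(6*((6*x) - 1))) + 7 = -245] peel the +7: subtract 7 from each side, so sub: 6*(6*((6*x) - 1)) = -252.
Step 3. [6*(6*((6*x) - 1)) = -252] 6·(inner) — divide through by 6, so div: 6*((6*x) - 1) = -42.
Step 4. [6*((6*x) - 1) = -42] 6 out front; divide by 6, so div: (6*x) - 1 = -7.
Step 5. [(6*x) - 1 = -7] -1 is outermost — add 1 both sides ⇒ sub: 6*x = -6.
Step 6. [6*x = -6] 6 out front; divide by 6 ⇒ div: x = -1.

Answer: x ∈ {-1}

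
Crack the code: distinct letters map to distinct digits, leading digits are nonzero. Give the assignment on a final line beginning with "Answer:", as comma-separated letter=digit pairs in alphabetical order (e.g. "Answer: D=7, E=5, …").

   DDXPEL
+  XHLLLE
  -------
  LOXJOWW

Step 1. [col 1: L + E ≡ W (mod 10)] several values work for L in column 1 (L + E ≡ W (mod 10), carry-in 0); try L=1. So L=1.
Step 2. [col 1: L + E ≡ W (mod 10)] E=7 is one option consistent with column 1 (L + E ≡ W (mod 10), carry-in 0) — take it ⇒ E=7.
Step 3. [col 1: L + E ≡ W (mod 10)] in column 1 we have L+E≡W with carry-in 0; given L=1, E=7 and digits 1,7 already taken and all letters distinct, that pins W to 8, so W=8.
Step 4. [col 3: P + L ≡ O (mod 10)] column 3 (P + L ≡ O (mod 10), carry-in 0) doesn't pin O yet; pick O=5 and continue. So O=5.
Step 5. [col 3: P + L ≡ O (mod 10)] in column 3 we have P+L≡O with carry-in 0; given L=1, O=5 and digits 1,5,7,8 already taken and all letters distinct, that pins P to 4. So P=4.
Step 6. [col 4: X + L ≡ J (mod 10)] no forcing yet in column 4 (carry-in 0); X=9 is free and consistent — try it. So X=9.
Step 7. [col 4: X + L ≡ J (mod 10)] from column 4 (X=9, L=1, carry-in 0, digits 1,4,5,7,8,9 already taken and all letters distinct): J must equal 0 ⇒ J=0.
Step 8. [col 5: D + H ≡ X (mod 10)] column 5 (D + H ≡ X (mod 10), carry-in 1) doesn't pin D yet; pick D=6 and continue. So D=6.
Step 9. [col 5: D + H ≡ X (mod 10)] in column 5 we have D+H≡X with carry-in 1; given D=6, X=9 and digits 0,1,4,5,6,7,8,9 already taken and all letters distinct, that pins H to 2 ⇒ H=2.

Answer: D=6, E=7, H=2, J=0, L=1, O=5, P=4, W=8, X=9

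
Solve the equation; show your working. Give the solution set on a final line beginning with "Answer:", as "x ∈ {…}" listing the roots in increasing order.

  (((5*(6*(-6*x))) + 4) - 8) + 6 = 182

Step 1. [(((5*(6*(-6*x))) + 4) - 8) + 6 = 182] 6 comes off first (subtract 6), so sub: ((5*(6*(-6*x))) + 4) - 8 = 176.
Step 2. [((5*(6*(-6*x))) + 4) - 8 = 176] add 8: x sits inside (… - 8), so sub: (5*(6*(-6*x))) + 4 = 184.
Step 3. [(5*(6*(-6*x))) + 4 = 184] 4 comes off first (subtract 4), so sub: 5*(6*(-6*x)) = 180.
Step 4. [5*(6*(-6*x)) = 180] 5·(inner) — divide through by 5, so div: 6*(-6*x) = 36.
Step 5. [6*(-6*x) = 36] divide by the outer 6, so div: -6*x = 6.
Step 6. [-6*x = 6] leading coefficient -6: divide by -6 ⇒ div: x = -1.

Answer: x ∈ {-1}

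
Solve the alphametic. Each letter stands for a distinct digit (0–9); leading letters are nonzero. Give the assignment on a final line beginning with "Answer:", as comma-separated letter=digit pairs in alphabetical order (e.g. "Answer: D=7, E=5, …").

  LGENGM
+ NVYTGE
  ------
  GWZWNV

Step 1. [col 1: M + E ≡ V (mod 10)] E=3 is one option consistent with column 1 (M + E ≡ V (mod 10), carry-in 0) — take it. So E=3.
Step 2. [col 1: M + E ≡ V (mod 10)] V=2 is one option consistent with column 1 (M + E ≡ V (mod 10), carry-in 0) — take it. So V=2.
Step 3. [col 1: M + E ≡ V (mod 10)] in column 1 we have M+E≡V with carry-in 0; given E=3, V=2 and digits 2,3 already taken and all letters distinct, that pins M to 9, so M=9.
Step 4. [col 2: G + G ≡ N (mod 10)] no forcing yet in column 2 (carry-in 1); N=1 is free and consistent — try it ⇒ N=1.
Step 5. [col 2: G + G ≡ N (mod 10)] G=5 is one option consistent with column 2 (G + G ≡ N (mod 10), carry-in 1) — take it ⇒ G=5.
Step 6. [col 3: N + T ≡ W (mod 10)] no forcing yet in column 3 (carry-in 1); T=6 is free and consistent — try it ⇒ T=6.
Step 7. [col 3: N + T ≡ W (mod 10)] from column 3 (N=1, T=6, carry-in 1, digits 1,2,3,5,6,9 already taken and all letters distinct): W must equal 8, so W=8.
Step 8. [col 4: E + Y ≡ Z (mod 10)] several values work for Y in column 4 (E + Y ≡ Z (mod 10), carry-in 0); try Y=7, so Y=7.
Step 9. [col 4: E + Y ≡ Z (mod 10)] from column 4 (E=3, Y=7, carry-in 0, digits 1,2,3,5,6,7,8,9 already taken and all letters distinct): Z must equal 0 ⇒ Z=0.
Step 10. [col 6: L + N ≡ G (mod 10)] in column 6 we have L+N≡G with carry-in 0; given N=1, G=5 and digits 0,1,2,3,5,6,7,8,9 already taken and all letters distinct, that pins L to 4. So L=4.

Answer: E=3, G=5, L=4, M=9, N=1, T=6, V=2, W=8, Y=7, Z=0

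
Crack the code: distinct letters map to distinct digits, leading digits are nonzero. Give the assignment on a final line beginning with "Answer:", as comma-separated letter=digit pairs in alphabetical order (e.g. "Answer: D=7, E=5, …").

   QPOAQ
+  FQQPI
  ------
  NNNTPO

Step 1. [col 1: Q + I ≡ O (mod 10)] O=5 is one option consistent with column 1 (Q + I ≡ O (mod 10), carry-in 0) — take it ⇒ O=5.
Step 2. [col 1: Q + I ≡ O (mod 10)] no forcing yet in column 1 (carry-in 0); I=3 is free and consistent — try it. So I=3.
Step 3. [N] adding two 5-digit numbers gives at most 5+1 digits, and here it does — N is that final carry and must be 1 ⇒ N=1.
Step 4. [col 1: Q + I ≡ O (mod 10)] column 1 reads Q+I+carry(0)=O with I=3, O=5; with digits 1,3,5 already taken and all letters distinct, the only value for Q is 2. So Q=2.
Step 5. [col 2: A + P ≡ P (mod 10)] in column 2 we have A+P≡P with carry-in 0; given nothing yet and digits 1,2,3,5 already taken and all letters distinct, that pins A to 0, so A=0.
Step 6. [col 2: A + P ≡ P (mod 10)] no forcing yet in column 2 (carry-in 0); P=9 is free and consistent — try it. So P=9.
Step 7. [col 3: O + Q ≡ T (mod 10)] column 3: given O=5, Q=2, carry-in 0, and digits 0,1,2,3,5,9 already taken and all letters distinct, O+Q≡T (mod 10) forces T=7, so T=7.
Step 8. [col 5: Q + F ≡ N (mod 10)] in column 5 we have Q+F≡N with carry-in 1; given Q=2, N=1 and digits 0,1,2,3,5,7,9 already taken and all letters distinct, that pins F to 8 ⇒ F=8.

Answer: A=0, F=8, I=3, N=1, O=5, P=9, Q=2, T=7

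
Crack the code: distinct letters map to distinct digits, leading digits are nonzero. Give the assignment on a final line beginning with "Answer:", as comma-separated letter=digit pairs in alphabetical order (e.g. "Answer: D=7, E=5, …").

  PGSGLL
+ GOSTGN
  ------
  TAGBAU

Step 1. [col 1: L + N ≡ U (mod 10)] L=6 is one option consistent with column 1 (L + N ≡ U (mod 10), carry-in 0) — take it ⇒ L=6.
Step 2. [col 1: L + N ≡ U (mod 10)] no forcing yet in column 1 (carry-in 0); N=9 is free and consistent — try it, so N=9.
Step 3. [col 1: L + N ≡ U (mod 10)] column 1 reads L+N+carry(0)=U with L=6, N=9; with digits 6,9 already taken and all letters distinct, the only value for U is 5. So U=5.
Step 4. [col 2: L + G ≡ A (mod 10)] column 2 (L + G ≡ A (mod 10), carry-in 1) doesn't pin A yet; pick A=0 and continue, so A=0.
Step 5. [col 2: L + G ≡ A (mod 10)] column 2 reads L+G+carry(1)=A with L=6, A=0; with digits 0,5,6,9 already taken and all letters distinct, the only value for G is 3, so G=3.
Step 6. [col 3: G + T ≡ B (mod 10)] no forcing yet in column 3 (carry-in 1); T=8 is free and consistent — try it, so T=8.
Step 7. [col 3: G + T ≡ B (mod 10)] in column 3 we have G+T≡B with carry-in 1; given G=3, T=8 and digits 0,3,5,6,8,9 already taken and all letters distinct, that pins B to 2 ⇒ B=2.
Step 8. [col 4: S + S ≡ G (mod 10)] in column 4 we have S+S≡G with carry-in 1; given G=3 and digits 0,2,3,5,6,8,9 already taken and all letters distinct, that pins S to 1. So S=1.
Step 9. [col 5: G + O ≡ A (mod 10)] column 5: given G=3, A=0, carry-in 0, and digits 0,1,2,3,5,6,8,9 already taken and all letters distinct, G+O≡A (mod 10) forces O=7. So O=7.
Step 10. [col 6: P + G ≡ T (mod 10)] column 6 reads P+G+carry(1)=T with G=3, T=8; with digits 0,1,2,3,5,6,7,8,9 already taken and all letters distinct, the only value for P is 4. So P=4.

Answer: A=0, B=2, G=3, L=6, N=9, O=7, P=4, S=1, T=8, U=5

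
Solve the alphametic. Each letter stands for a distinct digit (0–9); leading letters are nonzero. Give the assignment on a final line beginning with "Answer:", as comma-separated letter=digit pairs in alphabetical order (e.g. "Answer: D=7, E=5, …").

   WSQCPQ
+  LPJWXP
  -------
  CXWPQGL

Step 1. [col 1: Q + P ≡ L (mod 10)] no forcing yet in column 1 (carry-in 0); L=4 is free and consistent — try it ⇒ L=4.
Step 2. [col 1: Q + P ≡ L (mod 10)] column 1 (Q + P ≡ L (mod 10), carry-in 0) doesn't pin P yet; pick P=8 and continue. So P=8.
Step 3. [C] adding two 6-digit numbers gives at most 6+1 digits, and here it does — C is that final carry and must be 1. So C=1.
Step 4. [col 1: Q + P ≡ L (mod 10)] column 1: given P=8, L=4, carry-in 0, and digits 1,4,8 already taken and all letters distinct, Q+P≡L (mod 10) forces Q=6, so Q=6.
Step 5. [col 2: P + X ≡ G (mod 10)] several values work for X in column 2 (P + X ≡ G (mod 10), carry-in 1); try X=0. So X=0.
Step 6. [col 2: P + X ≡ G (mod 10)] in column 2 we have P+X≡G with carry-in 1; given P=8, X=0 and digits 0,1,4,6,8 already taken and all letters distinct, that pins G to 9. So G=9.
Step 7. [col 3: C + W ≡ Q (mod 10)] column 3: given C=1, Q=6, carry-in 0, and digits 0,1,4,6,8,9 already taken and all letters distinct, C+W≡Q (mod 10) forces W=5 ⇒ W=5.
Step 8. [col 4: Q + J ≡ P (mod 10)] from column 4 (Q=6, P=8, carry-in 0, digits 0,1,4,5,6,8,9 already taken and all letters distinct): J must equal 2 ⇒ J=2.
Step 9. [col 5: S + P ≡ W (mod 10)] from column 5 (P=8, W=5, carry-in 0, digits 0,1,2,4,5,6,8,9 already taken and all letters distinct): S must equal 7. So S=7.

Answer: C=1, G=9, J=2, L=4, P=8, Q=6, S=7, W=5, X=0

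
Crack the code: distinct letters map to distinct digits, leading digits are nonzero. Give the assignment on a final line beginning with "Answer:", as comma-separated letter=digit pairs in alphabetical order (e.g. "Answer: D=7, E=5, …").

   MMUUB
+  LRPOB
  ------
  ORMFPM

Step 1. [O] O is the leading digit of a 6-digit sum of two 5-digit numbers; the final carry is exactly 1 ⇒ O=1.
Step 2. [col 1: B + B ≡ M (mod 10)] column 1 (B + B ≡ M (mod 10), carry-in 0) doesn't pin M yet; pick M=4 and continue. So M=4.
Step 3. [col 1: B + B ≡ M (mod 10)] no forcing yet in column 1 (carry-in 0); B=7 is free and consistent — try it, so B=7.
Step 4. [col 2: U + O ≡ P (mod 10)] several values work for P in column 2 (U + O ≡ P (mod 10), carry-in 1); try P=5, so P=5.
Step 5. [col 2: U + O ≡ P (mod 10)] from column 2 (O=1, P=5, carry-in 1, digits 1,4,5,7 already taken and all letters distinct): U must equal 3 ⇒ U=3.
Step 6. [col 3: U + P ≡ F (mod 10)] column 3 reads U+P+carry(0)=F with U=3, P=5; with digits 1,3,4,5,7 already taken and all letters distinct, the only value for F is 8 ⇒ F=8.
Step 7. [col 4: M + R ≡ M (mod 10)] column 4 reads M+R+carry(0)=M with M=4; with digits 1,3,4,5,7,8 already taken and all letters distinct, the only value for R is 0, so R=0.
Step 8. [col 5: M + L ≡ R (mod 10)] column 5 reads M+L+carry(0)=R with M=4, R=0; with digits 0,1,3,4,5,7,8 already taken and all letters distinct, the only value for L is 6 ⇒ L=6.

Answer: B=7, F=8, L=6, M=4, O=1, P=5, R=0, U=3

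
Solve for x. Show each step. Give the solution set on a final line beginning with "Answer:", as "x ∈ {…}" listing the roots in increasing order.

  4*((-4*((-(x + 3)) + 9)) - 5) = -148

Step 1. [4*((-4*((-(x + 3)) + 9)) - 5) = -148] 4·(inner) — divide through by 4. So div: (-4*((-(x + 3)) + 9)) - 5 = -37.
Step 2. [(-4*((-(x + 3)) + 9)) - 5 = -37] -5 is outermost — add 5 both sides, so sub: -4*((-(x + 3)) + 9) = -32.
Step 3. [-4*((-(x + 3)) + 9) = -32] leading coefficient -4: divide by -4. So div: (-(x + 3)) + 9 = 8.
Step 4. [(-(x + 3)) + 9 = 8] subtract 9: x sits inside (… + 9) ⇒ sub: -(x + 3) = -1.
Step 5. [-(x + 3) = -1] LHS negated; negate both sides. So neg: x + 3 = 1.
Step 6. [x + 3 = 1] subtract 3: x sits inside (… + 3), so sub: x = -2.

Answer: x ∈ {-2}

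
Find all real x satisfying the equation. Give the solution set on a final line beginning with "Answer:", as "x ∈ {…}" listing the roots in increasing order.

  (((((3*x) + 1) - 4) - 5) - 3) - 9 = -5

Step 1. [(((((3*x) + 1) - 4) - 5) - 3) - 9 = -5] 9 comes off first (add 9) ⇒ sub: ((((3*x) + 1) - 4) - 5) - 3 = 4.
Step 2. [((((3*x) + 1) - 4) - 5) - 3 = 4] add 3: x sits inside (… - 3) ⇒ sub: (((3*x) + 1) - 4) - 5 = 7.
Step 3. [(((3*x) + 1) - 4) - 5 = 7] peel the -5: add 5 from each side. So sub: ((3*x) + 1) - 4 = 12.
Step 4. [((3*x) + 1) - 4 = 12] add 4: x sits inside (… - 4), so sub: (3*x) + 1 = 16.
Step 5. [(3*x) + 1 = 16] +1 is outermost — subtract 1 both sides, so sub: 3*x = 15.
Step 6. [3*x = 15] leading coefficient 3: divide by 3 ⇒ div: x = 5.

Answer: x ∈ {5}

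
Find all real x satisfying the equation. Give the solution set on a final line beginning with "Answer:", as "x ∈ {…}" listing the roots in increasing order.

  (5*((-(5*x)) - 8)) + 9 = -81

Step 1. [(5*((-(5*x)) - 8)) + 9 = -81] subtract 9: x sits inside (… + 9) ⇒ sub: 5*((-(5*x)) - 8) = -90.
Step 2. [5*((-(5*x)) - 8) = -90] 5·(inner) — divide through by 5 ⇒ div: (-(5*x)) - 8 = -18.
Step 3. [(-(5*x)) - 8 = -18] peel the -8: add 8 from each side. So sub: -(5*x) = -10.
Step 4. [-(5*x) = -10] flip signs both sides. So neg: 5*x = 10.
Step 5. [5*x = 10] 5·(inner) — divide through by 5 ⇒ div: x = 2.

Answer: x ∈ {2}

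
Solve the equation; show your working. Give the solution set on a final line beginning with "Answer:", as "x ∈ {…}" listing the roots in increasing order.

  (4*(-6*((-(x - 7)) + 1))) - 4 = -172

Step 1. [(4*(-6*((-(x - 7)) + 1))) - 4 = -172] 4 | LHS and 4 | -172: pull 4 out. So factor: (-6*((-(x - 7)) + 1)) - 1 = -43.
Step 2. [(-6*((-(x - 7)) + 1)) - 1 = -43] add 1: x sits inside (… - 1) ⇒ sub: -6*((-(x - 7)) + 1) = -42.
Step 3. [-6*((-(x - 7)) + 1) = -42] divide by the outer -6 ⇒ div: (-(x - 7)) + 1 = 7.
Step 4. [(-(x - 7)) + 1 = 7] +1 is outermost — subtract 1 both sides. So sub: -(x - 7) = 6.
Step 5. [-(x - 7) = 6] leading − — multiply by −1 ⇒ neg: x - 7 = -6.
Step 6. [x - 7 = -6] add 7: x sits inside (… - 7). So sub: x = 1.

Answer: x ∈ {1}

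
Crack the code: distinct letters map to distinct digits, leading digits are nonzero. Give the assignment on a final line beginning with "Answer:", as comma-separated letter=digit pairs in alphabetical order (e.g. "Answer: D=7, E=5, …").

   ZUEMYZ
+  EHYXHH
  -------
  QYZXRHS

Step 1. [Q] Q is the leading digit of a 7-digit sum of two 6-digit numbers; the final carry is exactly 1, so Q=1.
Step 2. [col 1: Z + H ≡ S (mod 10)] column 1 (Z + H ≡ S (mod 10), carry-in 0) doesn't pin S yet; pick S=5 and continue. So S=5.
Step 3. [col 1: Z + H ≡ S (mod 10)] several values work for Z in column 1 (Z + H ≡ S (mod 10), carry-in 0); try Z=2, so Z=2.
Step 4. [col 1: Z + H ≡ S (mod 10)] column 1 reads Z+H+carry(0)=S with Z=2, S=5; with digits 1,2,5 already taken and all letters distinct, the only value for H is 3. So H=3.
Step 5. [col 2: Y + H ≡ H (mod 10)] in column 2 we have Y+H≡H with carry-in 0; given H=3 and digits 1,2,3,5 already taken and all letters distinct, that pins Y to 0, so Y=0.
Step 6. [col 3: M + X ≡ R (mod 10)] several values work for X in column 3 (M + X ≡ R (mod 10), carry-in 0); try X=8 ⇒ X=8.
Step 7. [col 3: M + X ≡ R (mod 10)] several values work for M in column 3 (M + X ≡ R (mod 10), carry-in 0); try M=6, so M=6.
Step 8. [col 3: M + X ≡ R (mod 10)] from column 3 (M=6, X=8, carry-in 0, digits 0,1,2,3,5,6,8 already taken and all letters distinct): R must equal 4. So R=4.
Step 9. [col 4: E + Y ≡ X (mod 10)] from column 4 (Y=0, X=8, carry-in 1, digits 0,1,2,3,4,5,6,8 already taken and all letters distinct): E must equal 7. So E=7.
Step 10. [col 5: U + H ≡ Z (mod 10)] from column 5 (H=3, Z=2, carry-in 0, digits 0,1,2,3,4,5,6,7,8 already taken and all letters distinct): U must equal 9 ⇒ U=9.

Answer: E=7, H=3, M=6, Q=1, R=4, S=5, U=9, X=8, Y=0, Z=2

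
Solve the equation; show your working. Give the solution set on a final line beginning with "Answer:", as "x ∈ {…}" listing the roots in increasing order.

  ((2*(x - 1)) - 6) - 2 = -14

Step 1. [((2*(x - 1)) - 6) - 2 = -14] add 2: x sits inside (… - 2). So sub: (2*(x - 1)) - 6 = -12.
Step 2. [(2*(x - 1)) - 6 = -12] peel the -6: add 6 from each side ⇒ sub: 2*(x - 1) = -6.
Step 3. [2*(x - 1) = -6] 2·(inner) — divide through by 2 ⇒ div: x - 1 = -3.
Step 4. [x - 1 = -3] -1 is outermost — add 1 both sides ⇒ sub: x = -2.

Answer: x ∈ {-2}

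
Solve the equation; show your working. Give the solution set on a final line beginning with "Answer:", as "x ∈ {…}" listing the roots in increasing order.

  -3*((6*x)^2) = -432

Step 1. [-3*((6*x)^2) = -432] LHS = -3·(…); ÷-3 both sides, so div: (6*x)^2 = 144.
Step 2. [(6*x)^2 = 144] LHS squared, RHS 144 ≥ 0: apply √ (±), so sqrt: 6*x = 12 or -12.
Step 3. [6*x = 12 or -12] 6 out front; divide by 6. So div: x = 2 or -2.

Answer: x ∈ {-2, 2}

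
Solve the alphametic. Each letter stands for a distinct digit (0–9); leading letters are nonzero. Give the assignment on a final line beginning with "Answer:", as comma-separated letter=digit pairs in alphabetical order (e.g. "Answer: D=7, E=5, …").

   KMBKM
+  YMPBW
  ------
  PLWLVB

Step 1. [P] the sum has 6 digits but both addends have 5; that extra leading digit P is the final carry, namely 1, so P=1.
Step 2. [col 1: M + W ≡ B (mod 10)] column 1 (M + W ≡ B (mod 10), carry-in 0) doesn't pin M yet; pick M=4 and continue. So M=4.
Step 3. [col 1: M + W ≡ B (mod 10)] no forcing yet in column 1 (carry-in 0); W=8 is free and consistent — try it. So W=8.
Step 4. [col 1: M + W ≡ B (mod 10)] from column 1 (M=4, W=8, carry-in 0, digits 1,4,8 already taken and all letters distinct): B must equal 2. So B=2.
Step 5. [col 2: K + B ≡ V (mod 10)] K=6 is one option consistent with column 2 (K + B ≡ V (mod 10), carry-in 1) — take it, so K=6.
Step 6. [col 2: K + B ≡ V (mod 10)] in column 2 we have K+B≡V with carry-in 1; given K=6, B=2 and digits 1,2,4,6,8 already taken and all letters distinct, that pins V to 9, so V=9.
Step 7. [col 3: B + P ≡ L (mod 10)] from column 3 (B=2, P=1, carry-in 0, digits 1,2,4,6,8,9 already taken and all letters distinct): L must equal 3, so L=3.
Step 8. [col 5: K + Y ≡ L (mod 10)] column 5 reads K+Y+carry(0)=L with K=6, L=3; with digits 1,2,3,4,6,8,9 already taken and all letters distinct, the only value for Y is 7, so Y=7.

Answer: B=2, K=6, L=3, M=4, P=1, V=9, W=8, Y=7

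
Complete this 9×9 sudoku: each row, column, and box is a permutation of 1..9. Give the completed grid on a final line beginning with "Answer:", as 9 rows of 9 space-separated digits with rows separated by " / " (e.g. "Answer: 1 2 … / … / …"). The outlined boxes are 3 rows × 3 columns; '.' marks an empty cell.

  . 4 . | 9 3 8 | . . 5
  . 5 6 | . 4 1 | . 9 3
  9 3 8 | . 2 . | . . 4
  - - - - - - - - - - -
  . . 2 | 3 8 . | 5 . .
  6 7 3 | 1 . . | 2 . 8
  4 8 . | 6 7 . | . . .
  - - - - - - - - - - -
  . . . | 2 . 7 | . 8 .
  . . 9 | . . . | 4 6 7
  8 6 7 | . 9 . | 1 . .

Step 1. [r4c1∈{1}] nothing but 1 survives at r4c1 ⇒ r4c1=1.
Step 2. [r5c5∈{5}] r5c5 is down to just 5 ⇒ r5c5=5.
Step 3. [r1c8∈{1,2,7}] r1c8 is the only open cell in box 3 admitting 2. So r1c8=2.
Step 4. [r7c9∈{9}] r7c9's peers cover all but 9 ⇒ r7c9=9.
Step 5. [r7c7∈{3}] r7c7 has the single candidate 3, so r7c7=3.
Step 6. [r2c4∈{7}] r2c4 is down to just 7. So r2c4=7.
Step 7. [r8c1∈{2,3,5}] r8c1 is the only open cell in col 1 admitting 3 ⇒ r8c1=3.
Step 8. [r8c6∈{5}] nothing but 5 survives at r8c6, so r8c6=5.
Step 9. [r7c2∈{1}] nothing but 1 survives at r7c2. So r7c2=1.
Step 10. [r5c6∈{4,9}] in row 5, 9 fits only at r5c6 ⇒ r5c6=9.
Step 11. [r1c7∈{6,7}] r1c7 is the only open cell in row 1 admitting 6. So r1c7=6.
Step 12. [r4c8∈{4,7}] across row 4, 7 lands solely at r4c8 ⇒ r4c8=7.
Step 13. [r7c1∈{5}] r7c1's peers cover all but 5 ⇒ r7c1=5.
Step 14. [r6c8∈{1,3}] row 6 places 3 nowhere but r6c8, so r6c8=3.
Step 15. [r9c6∈{3,4}] across row 9, 3 lands solely at r9c6 ⇒ r9c6=3.
Step 16. [r5c8∈{4}] r5c8's peers cover all but 4. So r5c8=4.
Step 17. [r8c5∈{1}] r8c5 has the single candidate 1 ⇒ r8c5=1.
Step 18. [r4c2∈{9}] r4c2 has the single candidate 9 ⇒ r4c2=9.
Step 19. [r3c8∈{1}] only 1 remains possible at r3c8. So r3c8=1.
Step 20. [r3c6∈{6}] r3c6 has the single candidate 6. So r3c6=6.
Step 21. [r6c3∈{5}] r6c3 is down to just 5 ⇒ r6c3=5.
Step 22. [r7c3∈{4}] r7c3 has the single candidate 4. So r7c3=4.
Step 23. [r8c2∈{2}] nothing but 2 survives at r8c2 ⇒ r8c2=2.
Step 24. [r7c5∈{6}] r7c5 has the single candidate 6, so r7c5=6.
Step 25. [r9c4∈{4}] only 4 remains possible at r9c4 ⇒ r9c4=4.
Step 26. [r6c7∈{9}] r6c7 is down to just 9, so r6c7=9.
Step 27. [r6c6∈{2}] r6c6 is down to just 2 ⇒ r6c6=2.
Step 28. [r1c3∈{1}] only 1 remains possible at r1c3, so r1c3=1.
Step 29. [r2c7∈{8}] r2c7 is down to just 8. So r2c7=8.
Step 30. [r9c9∈{2}] nothing but 2 survives at r9c9. So r9c9=2.
Step 31. [r4c6∈{4}] r4c6 has the single candidate 4 ⇒ r4c6=4.
Step 32. [r3c4∈{5}] r3c4's peers cover all but 5 ⇒ r3c4=5.
Step 33. [r4c9∈{6}] only 6 remains possible at r4c9. So r4c9=6.
Step 34. [r3c7∈{7}] only 7 remains possible at r3c7 ⇒ r3c7=7.
Step 35. [r8c4∈{8}] r8c4's peers cover all but 8 ⇒ r8c4=8.
Step 36. [r6c9∈{1}] only 1 remains possible at r6c9. So r6c9=1.
Step 37. [r2c1∈{2}] nothing but 2 survives at r2c1. So r2c1=2.
Step 38. [r1c1∈{7}] r1c1 has the single candidate 7. So r1c1=7.
Step 39. [r9c8∈{5}] only 5 remains possible at r9c8, so r9c8=5.

Answer: 7 4 1 9 3 8 6 2 5 / 2 5 6 7 4 1 8 9 3 / 9 3 8 5 2 6 7 1 4 / 1 9 2 3 8 4 5 7 6 / 6 7 3 1 5 9 2 4 8 / 4 8 5 6 7 2 9 3 1 / 5 1 4 2 6 7 3 8 9 / 3 2 9 8 1 5 4 6 7 / 8 6 7 4 9 3 1 5 2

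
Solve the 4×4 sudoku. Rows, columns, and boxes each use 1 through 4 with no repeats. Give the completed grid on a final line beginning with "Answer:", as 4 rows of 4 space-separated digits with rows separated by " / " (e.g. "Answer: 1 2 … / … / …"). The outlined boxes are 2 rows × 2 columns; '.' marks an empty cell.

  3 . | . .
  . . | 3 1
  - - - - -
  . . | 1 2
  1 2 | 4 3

Step 1. [r2c2∈{4}] only 4 remains possible at r2c2. So r2c2=4.
Step 2. [r1c2∈{1}] nothing but 1 survives at r1c2 ⇒ r1c2=1.
Step 3. [r3c1∈{4}] r3c1 has the single candidate 4 ⇒ r3c1=4.
Step 4. [r1c4∈{4}] r1c4 is down to just 4. So r1c4=4.
Step 5. [r1c3∈{2}] r1c3 has the single candidate 2. So r1c3=2.
Step 6. [r2c1∈{2}] only 2 remains possible at r2c1. So r2c1=2.
Step 7. [r3c2∈{3}] r3c2 is down to just 3, so r3c2=3.

Answer: 3 1 2 4 / 2 4 3 1 / 4 3 1 2 / 1 2 4 3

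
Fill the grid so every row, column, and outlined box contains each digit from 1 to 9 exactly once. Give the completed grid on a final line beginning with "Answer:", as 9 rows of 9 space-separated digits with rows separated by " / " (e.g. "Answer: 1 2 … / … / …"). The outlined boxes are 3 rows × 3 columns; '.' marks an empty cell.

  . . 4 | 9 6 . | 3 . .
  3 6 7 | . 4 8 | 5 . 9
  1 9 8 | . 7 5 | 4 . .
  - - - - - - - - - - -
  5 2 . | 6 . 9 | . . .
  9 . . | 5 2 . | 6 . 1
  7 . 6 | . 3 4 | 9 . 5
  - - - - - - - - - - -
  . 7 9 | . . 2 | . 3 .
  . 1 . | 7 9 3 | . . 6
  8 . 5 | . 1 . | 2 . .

Step 1. [r4c5∈{8}] r4c5 is down to just 8. So r4c5=8.
Step 2. [r3c9∈{2}] r3c9 has the single candidate 2, so r3c9=2.
Step 3. [r9c4∈{4}] r9c4's peers cover all but 4, so r9c4=4.
Step 4. [r5c2∈{3,4,8}] col 2 places 4 nowhere but r5c2, so r5c2=4.
Step 5. [r5c8∈{7,8}] r5c8 is the only open cell in row 5 admitting 8 ⇒ r5c8=8.
Step 6. [r4c9∈{3,4,7}] col 9 places 3 nowhere but r4c9 ⇒ r4c9=3.
Step 7. [r7c9∈{4,8}] across col 9, 4 lands solely at r7c9, so r7c9=4.
Step 8. [r9c9∈{7}] r9c9's peers cover all but 7. So r9c9=7.
Step 9. [r2c8∈{1}] only 1 remains possible at r2c8. So r2c8=1.
Step 10. [r1c1∈{2}] nothing but 2 survives at r1c1. So r1c1=2.
Step 11. [r7c4∈{8}] r7c4's peers cover all but 8 ⇒ r7c4=8.
Step 12. [r4c8∈{4,7}] across row 4, 4 lands solely at r4c8 ⇒ r4c8=4.
Step 13. [r6c4∈{1}] r6c4 has the single candidate 1, so r6c4=1.
Step 14. [r5c3∈{3}] nothing but 3 survives at r5c3, so r5c3=3.
Step 15. [r8c3∈{2}] r8c3's peers cover all but 2. So r8c3=2.
Step 16. [r6c8∈{2}] only 2 remains possible at r6c8 ⇒ r6c8=2.
Step 17. [r4c3∈{1}] r4c3 is down to just 1 ⇒ r4c3=1.
Step 18. [r9c8∈{9}] r9c8 is down to just 9 ⇒ r9c8=9.
Step 19. [r7c1∈{6}] r7c1's peers cover all but 6, so r7c1=6.
Step 20. [r2c4∈{2}] r2c4's peers cover all but 2 ⇒ r2c4=2.
Step 21. [r3c8∈{6}] only 6 remains possible at r3c8, so r3c8=6.
Step 22. [r6c2∈{8}] r6c2 is down to just 8, so r6c2=8.
Step 23. [r7c7∈{1}] nothing but 1 survives at r7c7, so r7c7=1.
Step 24. [r5c6∈{7}] nothing but 7 survives at r5c6 ⇒ r5c6=7.
Step 25. [r9c2∈{3}] only 3 remains possible at r9c2, so r9c2=3.
Step 26. [r8c7∈{8}] r8c7 has the single candidate 8, so r8c7=8.
Step 27. [r1c6∈{1}] r1c6 has the single candidate 1, so r1c6=1.
Step 28. [r4c7∈{7}] r4c7's peers cover all but 7. So r4c7=7.
Step 29. [r1c2∈{5}] r1c2's peers cover all but 5 ⇒ r1c2=5.
Step 30. [r8c8∈{5}] only 5 remains possible at r8c8, so r8c8=5.
Step 31. [r9c6∈{6}] only 6 remains possible at r9c6 ⇒ r9c6=6.
Step 32. [r7c5∈{5}] nothing but 5 survives at r7c5. So r7c5=5.
Step 33. [r1c9∈{8}] r1c9's peers cover all but 8 ⇒ r1c9=8.
Step 34. [r3c4∈{3}] nothing but 3 survives at r3c4 ⇒ r3c4=3.
Step 35. [r1c8∈{7}] r1c8 is down to just 7 ⇒ r1c8=7.
Step 36. [r8c1∈{4}] r8c1 has the single candidate 4 ⇒ r8c1=4.

Answer: 2 5 4 9 6 1 3 7 8 / 3 6 7 2 4 8 5 1 9 / 1 9 8 3 7 5 4 6 2 / 5 2 1 6 8 9 7 4 3 / 9 4 3 5 2 7 6 8 1 / 7 8 6 1 3 4 9 2 5 / 6 7 9 8 5 2 1 3 4 / 4 1 2 7 9 3 8 5 6 / 8 3 5 4 1 6 2 9 7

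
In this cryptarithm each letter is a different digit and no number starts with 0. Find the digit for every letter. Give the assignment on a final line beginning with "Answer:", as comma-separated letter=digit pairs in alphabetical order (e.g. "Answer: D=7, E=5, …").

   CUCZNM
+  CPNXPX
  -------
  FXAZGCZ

Step 1. [col 1: M + X ≡ Z (mod 10)] several values work for M in column 1 (M + X ≡ Z (mod 10), carry-in 0); try M=5. So M=5.
Step 2. [col 1: M + X ≡ Z (mod 10)] column 1 (M + X ≡ Z (mod 10), carry-in 0) doesn't pin Z yet; pick Z=2 and continue. So Z=2.
Step 3. [col 1: M + X ≡ Z (mod 10)] column 1 reads M+X+carry(0)=Z with M=5, Z=2; with digits 2,5 already taken and all letters distinct, the only value for X is 7, so X=7.
Step 4. [F] the sum has 7 digits but both addends have 6; that extra leading digit F is the final carry, namely 1, so F=1.
Step 5. [col 2: N + P ≡ C (mod 10)] several values work for N in column 2 (N + P ≡ C (mod 10), carry-in 1); try N=4 ⇒ N=4.
Step 6. [col 2: N + P ≡ C (mod 10)] C=8 is one option consistent with column 2 (N + P ≡ C (mod 10), carry-in 1) — take it. So C=8.
Step 7. [col 2: N + P ≡ C (mod 10)] column 2 reads N+P+carry(1)=C with N=4, C=8; with digits 1,2,4,5,7,8 already taken and all letters distinct, the only value for P is 3 ⇒ P=3.
Step 8. [col 3: Z + X ≡ G (mod 10)] column 3 reads Z+X+carry(0)=G with Z=2, X=7; with digits 1,2,3,4,5,7,8 already taken and all letters distinct, the only value for G is 9. So G=9.
Step 9. [col 5: U + P ≡ A (mod 10)] column 5 reads U+P+carry(1)=A with P=3; with digits 1,2,3,4,5,7,8,9 already taken and all letters distinct, the only value for A is 0 ⇒ A=0.
Step 10. [col 5: U + P ≡ A (mod 10)] in column 5 we have U+P≡A with carry-in 1; given P=3, A=0 and digits 0,1,2,3,4,5,7,8,9 already taken and all letters distinct, that pins U to 6. So U=6.

Answer: A=0, C=8, F=1, G=9, M=5, N=4, P=3, U=6, X=7, Z=2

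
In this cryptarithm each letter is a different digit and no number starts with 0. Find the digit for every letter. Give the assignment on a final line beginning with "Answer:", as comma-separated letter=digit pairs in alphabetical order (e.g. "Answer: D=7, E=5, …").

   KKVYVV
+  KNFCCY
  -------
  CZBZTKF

Step 1. [col 1: V + Y ≡ F (mod 10)] V=6 is one option consistent with column 1 (V + Y ≡ F (mod 10), carry-in 0) — take it, so V=6.
Step 2. [col 1: V + Y ≡ F (mod 10)] no forcing yet in column 1 (carry-in 0); Y=3 is free and consistent — try it ⇒ Y=3.
Step 3. [col 1: V + Y ≡ F (mod 10)] column 1: given V=6, Y=3, carry-in 0, and digits 3,6 already taken and all letters distinct, V+Y≡F (mod 10) forces F=9. So F=9.
Step 4. [col 2: V + C ≡ K (mod 10)] C=1 is one option consistent with column 2 (V + C ≡ K (mod 10), carry-in 0) — take it. So C=1.
Step 5. [col 2: V + C ≡ K (mod 10)] from column 2 (V=6, C=1, carry-in 0, digits 1,3,6,9 already taken and all letters distinct): K must equal 7, so K=7.
Step 6. [col 3: Y + C ≡ T (mod 10)] in column 3 we have Y+C≡T with carry-in 0; given Y=3, C=1 and digits 1,3,6,7,9 already taken and all letters distinct, that pins T to 4 ⇒ T=4.
Step 7. [col 4: V + F ≡ Z (mod 10)] column 4 reads V+F+carry(0)=Z with V=6, F=9; with digits 1,3,4,6,7,9 already taken and all letters distinct, the only value for Z is 5. So Z=5.
Step 8. [col 5: K + N ≡ B (mod 10)] N=2 is one option consistent with column 5 (K + N ≡ B (mod 10), carry-in 1) — take it. So N=2.
Step 9. [col 5: K + N ≡ B (mod 10)] column 5: given K=7, N=2, carry-in 1, and digits 1,2,3,4,5,6,7,9 already taken and all letters distinct, K+N≡B (mod 10) forces B=0 ⇒ B=0.

Answer: B=0, C=1, F=9, K=7, N=2, T=4, V=6, Y=3, Z=5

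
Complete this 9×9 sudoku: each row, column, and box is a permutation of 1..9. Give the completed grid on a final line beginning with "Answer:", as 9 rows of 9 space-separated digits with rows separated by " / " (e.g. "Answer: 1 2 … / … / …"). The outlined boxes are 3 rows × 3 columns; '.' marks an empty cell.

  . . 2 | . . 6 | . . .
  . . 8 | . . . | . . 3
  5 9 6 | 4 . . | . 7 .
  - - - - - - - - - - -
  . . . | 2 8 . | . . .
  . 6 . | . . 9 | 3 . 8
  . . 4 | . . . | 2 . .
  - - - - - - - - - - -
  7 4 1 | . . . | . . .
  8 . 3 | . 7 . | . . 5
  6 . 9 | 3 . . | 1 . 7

Step 1. [r4c7∈{4,5,6,7,9}] in col 7, 7 fits only at r4c7 ⇒ r4c7=7.
Step 2. [r9c2∈{2,5}] r9c2 is the only open cell in box 7 admitting 5 ⇒ r9c2=5.
Step 3. [r7c8∈{2,3,6,8,9}] in row 7, 3 fits only at r7c8, so r7c8=3.
Step 4. [r3c7∈{8}] r3c7 has the single candidate 8 ⇒ r3c7=8.
Step 5. [r1c4∈{1,5,7,8,9}] row 1 places 8 nowhere but r1c4. So r1c4=8.
Step 6. [r1c2∈{1,3,7}] r1c2 is the only open cell in row 1 admitting 7, so r1c2=7.
Step 7. [r2c2∈{1}] r2c2 is down to just 1 ⇒ r2c2=1.
Step 8. [r4c2∈{3}] r4c2 has the single candidate 3. So r4c2=3.
Step 9. [r9c8∈{2,4,8}] across col 8, 8 lands solely at r9c8 ⇒ r9c8=8.
Step 10. [r4c3∈{5}] r4c3 has the single candidate 5. So r4c3=5.
Step 11. [r2c1∈{4}] r2c1 is down to just 4, so r2c1=4.
Step 12. [r8c2∈{2}] only 2 remains possible at r8c2, so r8c2=2.
Step 13. [r2c8∈{2,5,6,9}] across col 8, 2 lands solely at r2c8, so r2c8=2.
Step 14. [r3c9∈{1}] only 1 remains possible at r3c9 ⇒ r3c9=1.
Step 15. [r1c5∈{1,3,5,9}] row 1 places 1 nowhere but r1c5 ⇒ r1c5=1.
Step 16. [r7c9∈{2,6,9}] r7c9 is the only open cell in col 9 admitting 2. So r7c9=2.
Step 17. [r2c7∈{5,6,9}] row 2 places 6 nowhere but r2c7 ⇒ r2c7=6.
Step 18. [r7c7∈{9}] r7c7 has the single candidate 9, so r7c7=9.
Step 19. [r8c8∈{4,6}] across box 9, 6 lands solely at r8c8 ⇒ r8c8=6.
Step 20. [r4c9∈{4,6,9}] r4c9 is the only open cell in row 4 admitting 6. So r4c9=6.
Step 21. [r6c9∈{9}] r6c9 is down to just 9. So r6c9=9.
Step 22. [r6c1∈{1}] only 1 remains possible at r6c1 ⇒ r6c1=1.
Step 23. [r6c8∈{5}] r6c8 has the single candidate 5 ⇒ r6c8=5.
Step 24. [r2c5∈{5,9}] r2c5 is the only open cell in col 5 admitting 9, so r2c5=9.
Step 25. [r8c7∈{4}] r8c7 has the single candidate 4. So r8c7=4.
Step 26. [r8c6∈{1}] nothing but 1 survives at r8c6. So r8c6=1.
Step 27. [r5c4∈{1,5,7}] across col 4, 1 lands solely at r5c4, so r5c4=1.
Step 28. [r4c6∈{4}] only 4 remains possible at r4c6 ⇒ r4c6=4.
Step 29. [r9c6∈{2}] r9c6's peers cover all but 2 ⇒ r9c6=2.
Step 30. [r3c6∈{3}] only 3 remains possible at r3c6, so r3c6=3.
Step 31. [r6c6∈{7}] only 7 remains possible at r6c6. So r6c6=7.
Step 32. [r6c4∈{6}] r6c4 has the single candidate 6 ⇒ r6c4=6.
Step 33. [r7c4∈{5}] only 5 remains possible at r7c4 ⇒ r7c4=5.
Step 34. [r1c8∈{4,9}] r1c8 is the only open cell in row 1 admitting 9 ⇒ r1c8=9.
Step 35. [r4c1∈{9}] r4c1 is down to just 9, so r4c1=9.
Step 36. [r6c2∈{8}] r6c2's peers cover all but 8, so r6c2=8.
Step 37. [r2c4∈{7}] r2c4 is down to just 7 ⇒ r2c4=7.
Step 38. [r2c6∈{5}] r2c6's peers cover all but 5 ⇒ r2c6=5.
Step 39. [r5c1∈{2}] r5c1's peers cover all but 2 ⇒ r5c1=2.
Step 40. [r5c5∈{5}] nothing but 5 survives at r5c5. So r5c5=5.
Step 41. [r1c1∈{3}] r1c1 has the single candidate 3, so r1c1=3.
Step 42. [r3c5∈{2}] nothing but 2 survives at r3c5, so r3c5=2.
Step 43. [r5c8∈{4}] r5c8 is down to just 4, so r5c8=4.
Step 44. [r1c9∈{4}] r1c9 has the single candidate 4 ⇒ r1c9=4.
Step 45. [r7c6∈{8}] nothing but 8 survives at r7c6. So r7c6=8.
Step 46. [r5c3∈{7}] nothing but 7 survives at r5c3, so r5c3=7.
Step 47. [r7c5∈{6}] r7c5's peers cover all but 6. So r7c5=6.
Step 48. [r9c5∈{4}] only 4 remains possible at r9c5. So r9c5=4.
Step 49. [r8c4∈{9}] r8c4's peers cover all but 9, so r8c4=9.
Step 50. [r4c8∈{1}] r4c8 has the single candidate 1 ⇒ r4c8=1.
Step 51. [r6c5∈{3}] r6c5's peers cover all but 3. So r6c5=3.
Step 52. [r1c7∈{5}] nothing but 5 survives at r1c7, so r1c7=5.

Answer: 3 7 2 8 1 6 5 9 4 / 4 1 8 7 9 5 6 2 3 / 5 9 6 4 2 3 8 7 1 / 9 3 5 2 8 4 7 1 6 / 2 6 7 1 5 9 3 4 8 / 1 8 4 6 3 7 2 5 9 / 7 4 1 5 6 8 9 3 2 / 8 2 3 9 7 1 4 6 5 / 6 5 9 3 4 2 1 8 7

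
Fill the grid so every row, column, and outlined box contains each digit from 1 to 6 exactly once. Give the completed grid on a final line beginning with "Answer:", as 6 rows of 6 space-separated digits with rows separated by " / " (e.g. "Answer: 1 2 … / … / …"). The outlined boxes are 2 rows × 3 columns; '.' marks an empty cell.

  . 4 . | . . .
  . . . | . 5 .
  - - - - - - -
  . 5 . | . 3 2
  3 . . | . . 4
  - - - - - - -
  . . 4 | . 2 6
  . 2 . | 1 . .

Step 1. [r3c4∈{6}] r3c4's peers cover all but 6. So r3c4=6.
Step 2. [r3c3∈{1}] nothing but 1 survives at r3c3 ⇒ r3c3=1.
Step 3. [r6c6∈{3,5}] col 6 places 5 nowhere but r6c6. So r6c6=5.
Step 4. [r6c3∈{3,6}] 3 has one home in row 6: r6c3 ⇒ r6c3=3.
Step 5. [r2c2∈{1,3,6}] in col 2, 3 fits only at r2c2. So r2c2=3.
Step 6. [r1c3∈{2,5,6}] in col 3, 5 fits only at r1c3 ⇒ r1c3=5.
Step 7. [r2c6∈{1}] r2c6 is down to just 1, so r2c6=1.
Step 8. [r1c1∈{1,2,6}] across row 1, 1 lands solely at r1c1 ⇒ r1c1=1.
Step 9. [r2c1∈{2,6}] in col 1, 2 fits only at r2c1 ⇒ r2c1=2.
Step 10. [r2c3∈{6}] only 6 remains possible at r2c3, so r2c3=6.
Step 11. [r1c4∈{2,3}] row 1 places 2 nowhere but r1c4 ⇒ r1c4=2.
Step 12. [r4c3∈{2}] r4c3's peers cover all but 2. So r4c3=2.
Step 13. [r5c1∈{5}] r5c1 has the single candidate 5 ⇒ r5c1=5.
Step 14. [r4c5∈{1}] nothing but 1 survives at r4c5, so r4c5=1.
Step 15. [r6c5∈{4}] r6c5 is down to just 4, so r6c5=4.
Step 16. [r1c6∈{3}] r1c6 is down to just 3 ⇒ r1c6=3.
Step 17. [r4c2∈{6}] only 6 remains possible at r4c2 ⇒ r4c2=6.
Step 18. [r5c4∈{3}] only 3 remains possible at r5c4 ⇒ r5c4=3.
Step 19. [r3c1∈{4}] only 4 remains possible at r3c1. So r3c1=4.
Step 20. [r5c2∈{1}] nothing but 1 survives at r5c2, so r5c2=1.
Step 21. [r2c4∈{4}] r2c4 is down to just 4, so r2c4=4.
Step 22. [r6c1∈{6}] nothing but 6 survives at r6c1. So r6c1=6.
Step 23. [r1c5∈{6}] nothing but 6 survives at r1c5. So r1c5=6.
Step 24. [r4c4∈{5}] r4c4 is down to just 5 ⇒ r4c4=5.

Answer: 1 4 5 2 6 3 / 2 3 6 4 5 1 / 4 5 1 6 3 2 / 3 6 2 5 1 4 / 5 1 4 3 2 6 / 6 2 3 1 4 5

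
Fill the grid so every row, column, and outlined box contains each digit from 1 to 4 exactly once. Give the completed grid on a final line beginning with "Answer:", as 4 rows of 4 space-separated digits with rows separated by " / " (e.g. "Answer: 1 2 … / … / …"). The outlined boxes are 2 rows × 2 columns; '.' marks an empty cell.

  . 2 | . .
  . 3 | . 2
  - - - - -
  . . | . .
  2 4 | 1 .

Step 1. [r2c3∈{4}] r2c3 has the single candidate 4, so r2c3=4.
Step 2. [r3c1∈{1,3}] col 1 places 3 nowhere but r3c1. So r3c1=3.
Step 3. [r1c4∈{1,3}] col 4 places 1 nowhere but r1c4, so r1c4=1.
Step 4. [r3c3∈{2}] nothing but 2 survives at r3c3 ⇒ r3c3=2.
Step 5. [r2c1∈{1}] r2c1 is down to just 1, so r2c1=1.
Step 6. [r4c4∈{3}] r4c4's peers cover all but 3 ⇒ r4c4=3.
Step 7. [r1c1∈{4}] r1c1's peers cover all but 4, so r1c1=4.
Step 8. [r1c3∈{3}] r1c3 has the single candidate 3, so r1c3=3.
Step 9. [r3c4∈{4}] r3c4 is down to just 4. So r3c4=4.
Step 10. [r3c2∈{1}] nothing but 1 survives at r3c2. So r3c2=1.

Answer: 4 2 3 1 / 1 3 4 2 / 3 1 2 4 / 2 4 1 3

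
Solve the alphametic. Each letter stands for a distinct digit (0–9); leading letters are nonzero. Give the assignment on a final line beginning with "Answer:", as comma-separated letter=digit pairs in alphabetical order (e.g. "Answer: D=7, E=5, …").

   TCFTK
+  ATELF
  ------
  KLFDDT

Step 1. [col 1: K + F ≡ T (mod 10)] F=4 is one option consistent with column 1 (K + F ≡ T (mod 10), carry-in 0) — take it ⇒ F=4.
Step 2. [col 1: K + F ≡ T (mod 10)] column 1 (K + F ≡ T (mod 10), carry-in 0) doesn't pin T yet; pick T=5 and continue, so T=5.
Step 3. [col 1: K + F ≡ T (mod 10)] column 1 reads K+F+carry(0)=T with F=4, T=5; with digits 4,5 already taken and all letters distinct, the only value for K is 1 ⇒ K=1.
Step 4. [col 2: T + L ≡ D (mod 10)] L=2 is one option consistent with column 2 (T + L ≡ D (mod 10), carry-in 0) — take it. So L=2.
Step 5. [col 2: T + L ≡ D (mod 10)] column 2: given T=5, L=2, carry-in 0, and digits 1,2,4,5 already taken and all letters distinct, T+L≡D (mod 10) forces D=7, so D=7.
Step 6. [col 3: F + E ≡ D (mod 10)] in column 3 we have F+E≡D with carry-in 0; given F=4, D=7 and digits 1,2,4,5,7 already taken and all letters distinct, that pins E to 3, so E=3.
Step 7. [col 4: C + T ≡ F (mod 10)] in column 4 we have C+T≡F with carry-in 0; given T=5, F=4 and digits 1,2,3,4,5,7 already taken and all letters distinct, that pins C to 9. So C=9.
Step 8. [col 5: T + A ≡ L (mod 10)] from column 5 (T=5, L=2, carry-in 1, digits 1,2,3,4,5,7,9 already taken and all letters distinct): A must equal 6, so A=6.

Answer: A=6, C=9, D=7, E=3, F=4, K=1, L=2, T=5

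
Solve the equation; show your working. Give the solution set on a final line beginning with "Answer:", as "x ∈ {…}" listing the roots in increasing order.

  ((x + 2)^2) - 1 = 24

Step 1. [((x + 2)^2) - 1 = 24] peel the -1: add 1 from each side, so sub: (x + 2)^2 = 25.
Step 2. [(x + 2)^2 = 25] √ both sides: 25 ≥ 0 gives two branches. So sqrt: x + 2 = 5 or -5.
Step 3. [x + 2 = 5 or -5] 2 comes off first (subtract 2) ⇒ sub: x = 3 or -7.

Answer: x ∈ {-7, 3}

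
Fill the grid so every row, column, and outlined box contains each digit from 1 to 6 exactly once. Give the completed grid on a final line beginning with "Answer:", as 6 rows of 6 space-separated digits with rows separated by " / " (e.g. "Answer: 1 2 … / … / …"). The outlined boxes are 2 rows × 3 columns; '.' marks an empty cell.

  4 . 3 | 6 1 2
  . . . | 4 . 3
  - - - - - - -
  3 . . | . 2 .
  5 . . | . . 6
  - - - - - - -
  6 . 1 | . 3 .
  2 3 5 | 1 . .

Step 1. [r4c2∈{1,2,4}] row 4 places 1 nowhere but r4c2. So r4c2=1.
Step 2. [r6c6∈{4}] r6c6 has the single candidate 4 ⇒ r6c6=4.
Step 3. [r2c2∈{2,5,6}] r2c2 is the only open cell in col 2 admitting 2, so r2c2=2.
Step 4. [r3c4∈{5}] r3c4 is down to just 5. So r3c4=5.
Step 5. [r3c2∈{4,6}] across col 2, 6 lands solely at r3c2 ⇒ r3c2=6.
Step 6. [r4c3∈{2,4}] in row 4, 2 fits only at r4c3 ⇒ r4c3=2.
Step 7. [r4c5∈{4}] nothing but 4 survives at r4c5, so r4c5=4.
Step 8. [r3c6∈{1}] only 1 remains possible at r3c6 ⇒ r3c6=1.
Step 9. [r2c1∈{1}] r2c1 has the single candidate 1 ⇒ r2c1=1.
Step 10. [r4c4∈{3}] only 3 remains possible at r4c4. So r4c4=3.
Step 11. [r5c4∈{2}] r5c4 has the single candidate 2, so r5c4=2.
Step 12. [r5c2∈{4}] r5c2 has the single candidate 4. So r5c2=4.
Step 13. [r2c3∈{6}] only 6 remains possible at r2c3. So r2c3=6.
Step 14. [r5c6∈{5}] r5c6 is down to just 5, so r5c6=5.
Step 15. [r6c5∈{6}] r6c5 is down to just 6, so r6c5=6.
Step 16. [r3c3∈{4}] only 4 remains possible at r3c3, so r3c3=4.
Step 17. [r1c2∈{5}] r1c2's peers cover all but 5. So r1c2=5.
Step 18. [r2c5∈{5}] r2c5 has the single candidate 5, so r2c5=5.

Answer: 4 5 3 6 1 2 / 1 2 6 4 5 3 / 3 6 4 5 2 1 / 5 1 2 3 4 6 / 6 4 1 2 3 5 / 2 3 5 1 6 4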